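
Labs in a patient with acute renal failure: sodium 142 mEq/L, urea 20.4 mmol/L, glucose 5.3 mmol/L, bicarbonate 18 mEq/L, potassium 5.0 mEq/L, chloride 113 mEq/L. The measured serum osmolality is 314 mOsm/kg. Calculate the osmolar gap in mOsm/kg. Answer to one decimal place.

4.3 mOsm/kg

Calculated osmolality = 2·Na + glucose + urea
= 2·142 + 5.3 + 20.4
= 284 + 5.30 + 20.40
= 309.7 mOsm/kg ≈ 309.7 mOsm/kg
Osmolar gap = measured − calculated = 314 − 309.7 = 4.3 mOsm/kg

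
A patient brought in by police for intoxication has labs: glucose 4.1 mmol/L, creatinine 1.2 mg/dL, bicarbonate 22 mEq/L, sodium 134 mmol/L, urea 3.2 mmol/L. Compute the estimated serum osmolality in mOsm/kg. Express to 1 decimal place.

Calculated osmolality = 2·Na + glucose + urea
= 2·134 + 4.1 + 3.2
= 268 + 4.10 + 3.20
= 275.3 mOsm/kg

275.3 mOsm/kg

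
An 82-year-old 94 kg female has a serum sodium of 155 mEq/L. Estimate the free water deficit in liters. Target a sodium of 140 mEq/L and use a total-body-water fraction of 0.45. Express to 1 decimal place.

TBW = 0.45 · 94 = 42.3 L
Free water deficit = TBW · (Na/140 − 1)
= 42.3 · (155/140 − 1)
= 42.3 · 0.1071
= 4.53 L

4.5 L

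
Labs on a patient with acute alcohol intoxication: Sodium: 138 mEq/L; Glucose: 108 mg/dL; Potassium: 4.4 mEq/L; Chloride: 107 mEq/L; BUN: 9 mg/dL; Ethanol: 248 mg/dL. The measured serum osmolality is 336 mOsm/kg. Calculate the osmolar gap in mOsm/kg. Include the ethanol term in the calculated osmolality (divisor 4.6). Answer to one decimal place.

-3.1 mOsm/kg

Calculated osmolality = 2·Na + glucose/18 + BUN/2.8 + ethanol/4.6
= 2·138 + 108/18 + 9/2.8 + 248/4.6
= 276 + 6 + 3.21 + 53.91
= 339.12 mOsm/kg ≈ 339.1 mOsm/kg
Osmolar gap = measured − calculated = 336 − 339.1 = -3.1 mOsm/kg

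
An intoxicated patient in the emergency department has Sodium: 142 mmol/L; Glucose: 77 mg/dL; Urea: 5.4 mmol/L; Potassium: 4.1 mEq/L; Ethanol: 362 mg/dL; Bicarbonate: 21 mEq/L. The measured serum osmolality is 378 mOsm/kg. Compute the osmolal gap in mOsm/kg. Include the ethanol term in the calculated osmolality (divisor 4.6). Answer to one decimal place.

5.6 mOsm/kg

Calculated osmolality = 2·Na + glucose/18 + urea + ethanol/4.6
= 2·142 + 77/18 + 5.4 + 362/4.6
= 284 + 4.28 + 5.40 + 78.70
= 372.38 mOsm/kg ≈ 372.4 mOsm/kg
Osmolar gap = measured − calculated = 378 − 372.4 = 5.6 mOsm/kg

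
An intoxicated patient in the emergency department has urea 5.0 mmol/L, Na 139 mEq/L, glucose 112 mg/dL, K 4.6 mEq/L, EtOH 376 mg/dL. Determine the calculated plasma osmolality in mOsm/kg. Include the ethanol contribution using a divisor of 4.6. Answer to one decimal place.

371.0 mOsm/kg

Calculated osmolality = 2·Na + glucose/18 + urea + ethanol/4.6
= 2·139 + 112/18 + 5 + 376/4.6
= 278 + 6.22 + 5 + 81.74
= 370.96 mOsm/kg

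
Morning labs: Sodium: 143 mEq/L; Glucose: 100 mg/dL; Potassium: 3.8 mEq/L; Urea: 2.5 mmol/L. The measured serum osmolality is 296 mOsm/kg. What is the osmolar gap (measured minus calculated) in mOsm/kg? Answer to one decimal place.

Calculated osmolality = 2·Na + glucose/18 + urea
= 2·143 + 100/18 + 2.5
= 286 + 5.56 + 2.50
= 294.06 mOsm/kg ≈ 294.1 mOsm/kg
Osmolar gap = measured − calculated = 296 − 294.1 = 1.9 mOsm/kg

1.9 mOsm/kg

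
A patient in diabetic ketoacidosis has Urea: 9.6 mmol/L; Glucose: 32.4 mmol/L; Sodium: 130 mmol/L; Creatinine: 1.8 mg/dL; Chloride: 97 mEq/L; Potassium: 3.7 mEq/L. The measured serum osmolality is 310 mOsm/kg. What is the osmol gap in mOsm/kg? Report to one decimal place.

Calculated osmolality = 2·Na + glucose + urea
= 2·130 + 32.4 + 9.6
= 260 + 32.40 + 9.60
= 302 mOsm/kg ≈ 302.0 mOsm/kg
Osmolar gap = measured − calculated = 310 − 302.0 = 8.0 mOsm/kg

8.0 mOsm/kg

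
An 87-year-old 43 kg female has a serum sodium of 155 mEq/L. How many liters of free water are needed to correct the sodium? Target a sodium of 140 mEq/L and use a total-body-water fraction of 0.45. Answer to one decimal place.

2.1 L

TBW = 0.45 · 43 = 19.35 L
Free water deficit = TBW · (Na/140 − 1)
= 19.35 · (155/140 − 1)
= 19.35 · 0.1071
= 2.07 L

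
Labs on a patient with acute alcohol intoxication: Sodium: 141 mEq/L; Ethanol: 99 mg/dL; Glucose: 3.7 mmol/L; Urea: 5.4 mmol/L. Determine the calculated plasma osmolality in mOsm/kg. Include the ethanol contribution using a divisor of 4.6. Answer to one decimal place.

Calculated osmolality = 2·Na + glucose + urea + ethanol/4.6
= 2·141 + 3.7 + 5.4 + 99/4.6
= 282 + 3.70 + 5.40 + 21.52
= 312.62 mOsm/kg

312.6 mOsm/kg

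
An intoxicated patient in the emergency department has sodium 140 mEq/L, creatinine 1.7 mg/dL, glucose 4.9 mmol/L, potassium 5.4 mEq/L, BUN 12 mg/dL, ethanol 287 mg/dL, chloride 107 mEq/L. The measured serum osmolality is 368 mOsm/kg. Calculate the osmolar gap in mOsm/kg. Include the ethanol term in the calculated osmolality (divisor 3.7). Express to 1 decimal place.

1.2 mOsm/kg

Calculated osmolality = 2·Na + glucose + BUN/2.8 + ethanol/3.7
= 2·140 + 4.9 + 12/2.8 + 287/3.7
= 280 + 4.90 + 4.29 + 77.57
= 366.76 mOsm/kg ≈ 366.8 mOsm/kg
Osmolar gap = measured − calculated = 368 − 366.8 = 1.2 mOsm/kg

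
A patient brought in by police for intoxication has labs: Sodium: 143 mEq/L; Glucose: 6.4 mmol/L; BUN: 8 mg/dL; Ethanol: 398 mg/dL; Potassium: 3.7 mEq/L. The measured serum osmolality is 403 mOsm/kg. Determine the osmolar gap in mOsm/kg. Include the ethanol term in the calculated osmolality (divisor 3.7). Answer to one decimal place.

0.2 mOsm/kg

Calculated osmolality = 2·Na + glucose + BUN/2.8 + ethanol/3.7
= 2·143 + 6.4 + 8/2.8 + 398/3.7
= 286 + 6.40 + 2.86 + 107.57
= 402.83 mOsm/kg ≈ 402.8 mOsm/kg
Osmolar gap = measured − calculated = 403 − 402.8 = 0.2 mOsm/kg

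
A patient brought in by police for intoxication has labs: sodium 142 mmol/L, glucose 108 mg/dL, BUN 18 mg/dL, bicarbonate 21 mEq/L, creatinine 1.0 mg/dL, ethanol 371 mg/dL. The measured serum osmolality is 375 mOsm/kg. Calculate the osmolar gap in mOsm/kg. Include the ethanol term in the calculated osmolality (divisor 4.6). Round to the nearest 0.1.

Calculated osmolality = 2·Na + glucose/18 + BUN/2.8 + ethanol/4.6
= 2·142 + 108/18 + 18/2.8 + 371/4.6
= 284 + 6 + 6.43 + 80.65
= 377.08 mOsm/kg ≈ 377.1 mOsm/kg
Osmolar gap = measured − calculated = 375 − 377.1 = -2.1 mOsm/kg

-2.1 mOsm/kg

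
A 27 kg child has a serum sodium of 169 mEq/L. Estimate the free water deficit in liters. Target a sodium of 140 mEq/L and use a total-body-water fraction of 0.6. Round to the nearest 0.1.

TBW = 0.6 · 27 = 16.2 L
Free water deficit = TBW · (Na/140 − 1)
= 16.2 · (169/140 − 1)
= 16.2 · 0.2071
= 3.36 L

3.4 L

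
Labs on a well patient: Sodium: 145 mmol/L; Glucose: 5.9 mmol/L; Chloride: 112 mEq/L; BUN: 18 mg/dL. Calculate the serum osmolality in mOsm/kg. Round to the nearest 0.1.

302.3 mOsm/kg

Calculated osmolality = 2·Na + glucose + BUN/2.8
= 2·145 + 5.9 + 18/2.8
= 290 + 5.90 + 6.43
= 302.33 mOsm/kg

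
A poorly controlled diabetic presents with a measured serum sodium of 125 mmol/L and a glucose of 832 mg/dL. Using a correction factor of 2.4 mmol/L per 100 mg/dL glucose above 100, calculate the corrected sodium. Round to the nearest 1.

143 mmol/L

Corrected Na = measured Na + 2.4 · (glucose − 100)/100
= 125 + 2.4 · (832 − 100)/100
= 125 + 17.6
= 142.6 mmol/L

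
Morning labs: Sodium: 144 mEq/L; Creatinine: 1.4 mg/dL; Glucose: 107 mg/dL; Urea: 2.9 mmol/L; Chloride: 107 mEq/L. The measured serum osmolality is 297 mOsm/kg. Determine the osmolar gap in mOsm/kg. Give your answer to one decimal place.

Calculated osmolality = 2·Na + glucose/18 + urea
= 2·144 + 107/18 + 2.9
= 288 + 5.94 + 2.90
= 296.84 mOsm/kg ≈ 296.8 mOsm/kg
Osmolar gap = measured − calculated = 297 − 296.8 = 0.2 mOsm/kg

0.2 mOsm/kg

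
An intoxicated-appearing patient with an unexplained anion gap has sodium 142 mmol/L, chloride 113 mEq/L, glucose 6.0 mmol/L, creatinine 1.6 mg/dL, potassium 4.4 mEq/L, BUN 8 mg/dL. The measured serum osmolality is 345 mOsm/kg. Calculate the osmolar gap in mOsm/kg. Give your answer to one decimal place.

52.1 mOsm/kg

Calculated osmolality = 2·Na + glucose + BUN/2.8
= 2·142 + 6 + 8/2.8
= 284 + 6 + 2.86
= 292.86 mOsm/kg ≈ 292.9 mOsm/kg
Osmolar gap = measured − calculated = 345 − 292.9 = 52.1 mOsm/kg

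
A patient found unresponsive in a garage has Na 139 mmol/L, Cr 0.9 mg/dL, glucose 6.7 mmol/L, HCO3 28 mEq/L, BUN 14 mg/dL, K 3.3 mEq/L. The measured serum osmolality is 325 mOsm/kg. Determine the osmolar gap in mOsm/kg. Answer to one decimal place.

Calculated osmolality = 2·Na + glucose + BUN/2.8
= 2·139 + 6.7 + 14/2.8
= 278 + 6.70 + 5
= 289.7 mOsm/kg ≈ 289.7 mOsm/kg
Osmolar gap = measured − calculated = 325 − 289.7 = 35.3 mOsm/kg

35.3 mOsm/kg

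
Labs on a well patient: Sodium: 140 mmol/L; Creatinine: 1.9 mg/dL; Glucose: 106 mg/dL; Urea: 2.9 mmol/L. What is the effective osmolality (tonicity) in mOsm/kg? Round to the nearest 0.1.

285.9 mOsm/kg

Effective osmolality excludes urea (freely permeant across cell membranes):
2·Na + glucose/18
= 2·140 + 106/18
= 280 + 5.89
= 285.89 mOsm/kg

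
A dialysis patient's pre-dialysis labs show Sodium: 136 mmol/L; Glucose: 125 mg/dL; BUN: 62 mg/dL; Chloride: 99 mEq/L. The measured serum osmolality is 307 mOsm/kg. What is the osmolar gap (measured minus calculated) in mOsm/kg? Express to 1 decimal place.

5.9 mOsm/kg

Calculated osmolality = 2·Na + glucose/18 + BUN/2.8
= 2·136 + 125/18 + 62/2.8
= 272 + 6.94 + 22.14
= 301.08 mOsm/kg ≈ 301.1 mOsm/kg
Osmolar gap = measured − calculated = 307 − 301.1 = 5.9 mOsm/kg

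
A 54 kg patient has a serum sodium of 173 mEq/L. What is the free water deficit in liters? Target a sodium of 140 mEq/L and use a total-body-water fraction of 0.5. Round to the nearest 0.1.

6.4 L

TBW = 0.5 · 54 = 27 L
Free water deficit = TBW · (Na/140 − 1)
= 27 · (173/140 − 1)
= 27 · 0.2357
= 6.36 L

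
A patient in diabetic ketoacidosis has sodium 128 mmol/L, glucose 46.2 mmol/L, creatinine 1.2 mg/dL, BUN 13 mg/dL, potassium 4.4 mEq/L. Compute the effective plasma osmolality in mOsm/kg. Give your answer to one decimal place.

Effective osmolality excludes urea (freely permeant across cell membranes):
2·Na + glucose
= 2·128 + 46.2
= 256 + 46.2
= 302.2 mOsm/kg

302.2 mOsm/kg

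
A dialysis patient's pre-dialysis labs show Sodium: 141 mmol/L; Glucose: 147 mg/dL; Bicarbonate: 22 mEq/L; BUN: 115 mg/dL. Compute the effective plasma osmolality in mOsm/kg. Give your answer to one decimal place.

Effective osmolality excludes urea (freely permeant across cell membranes):
2·Na + glucose/18
= 2·141 + 147/18
= 282 + 8.17
= 290.17 mOsm/kg

290.2 mOsm/kg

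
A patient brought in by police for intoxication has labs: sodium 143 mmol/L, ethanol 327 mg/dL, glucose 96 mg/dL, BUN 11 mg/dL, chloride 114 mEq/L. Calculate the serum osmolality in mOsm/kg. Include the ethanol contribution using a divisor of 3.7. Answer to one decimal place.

Calculated osmolality = 2·Na + glucose/18 + BUN/2.8 + ethanol/3.7
= 2·143 + 96/18 + 11/2.8 + 327/3.7
= 286 + 5.33 + 3.93 + 88.38
= 383.64 mOsm/kg

383.6 mOsm/kg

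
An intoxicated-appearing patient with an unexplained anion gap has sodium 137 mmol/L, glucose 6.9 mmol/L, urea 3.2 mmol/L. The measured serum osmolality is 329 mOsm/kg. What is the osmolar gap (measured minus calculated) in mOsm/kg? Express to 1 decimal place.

Calculated osmolality = 2·Na + glucose + urea
= 2·137 + 6.9 + 3.2
= 274 + 6.90 + 3.20
= 284.1 mOsm/kg ≈ 284.1 mOsm/kg
Osmolar gap = measured − calculated = 329 − 284.1 = 44.9 mOsm/kg

44.9 mOsm/kg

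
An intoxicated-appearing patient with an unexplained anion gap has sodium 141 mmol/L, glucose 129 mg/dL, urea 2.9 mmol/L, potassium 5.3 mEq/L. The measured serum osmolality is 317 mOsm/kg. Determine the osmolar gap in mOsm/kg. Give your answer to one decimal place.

Calculated osmolality = 2·Na + glucose/18 + urea
= 2·141 + 129/18 + 2.9
= 282 + 7.17 + 2.90
= 292.07 mOsm/kg ≈ 292.1 mOsm/kg
Osmolar gap = measured − calculated = 317 − 292.1 = 24.9 mOsm/kg

24.9 mOsm/kg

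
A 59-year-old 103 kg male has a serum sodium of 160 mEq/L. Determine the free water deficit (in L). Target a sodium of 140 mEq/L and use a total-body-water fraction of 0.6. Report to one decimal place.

8.8 L

TBW = 0.6 · 103 = 61.8 L
Free water deficit = TBW · (Na/140 − 1)
= 61.8 · (160/140 − 1)
= 61.8 · 0.1429
= 8.83 L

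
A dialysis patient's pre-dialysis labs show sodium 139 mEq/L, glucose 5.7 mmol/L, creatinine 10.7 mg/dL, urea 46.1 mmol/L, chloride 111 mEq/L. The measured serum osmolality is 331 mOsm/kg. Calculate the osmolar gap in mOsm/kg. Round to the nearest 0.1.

Calculated osmolality = 2·Na + glucose + urea
= 2·139 + 5.7 + 46.1
= 278 + 5.70 + 46.10
= 329.8 mOsm/kg ≈ 329.8 mOsm/kg
Osmolar gap = measured − calculated = 331 − 329.8 = 1.2 mOsm/kg

1.2 mOsm/kg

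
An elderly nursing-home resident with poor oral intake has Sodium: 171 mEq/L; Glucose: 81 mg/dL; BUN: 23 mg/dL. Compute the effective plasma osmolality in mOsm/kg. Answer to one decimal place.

346.5 mOsm/kg

Effective osmolality excludes urea (freely permeant across cell membranes):
2·Na + glucose/18
= 2·171 + 81/18
= 342 + 4.5
= 346.5 mOsm/kg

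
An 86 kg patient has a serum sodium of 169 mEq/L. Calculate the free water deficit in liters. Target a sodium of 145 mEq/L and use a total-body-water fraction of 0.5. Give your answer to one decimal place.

TBW = 0.5 · 86 = 43 L
Free water deficit = TBW · (Na/145 − 1)
= 43 · (169/145 − 1)
= 43 · 0.1655
= 7.12 L

7.1 L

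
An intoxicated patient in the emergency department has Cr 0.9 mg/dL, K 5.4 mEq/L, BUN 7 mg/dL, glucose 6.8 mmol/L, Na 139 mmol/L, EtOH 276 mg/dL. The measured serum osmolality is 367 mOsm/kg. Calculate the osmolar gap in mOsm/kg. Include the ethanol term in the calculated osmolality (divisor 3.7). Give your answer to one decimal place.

5.1 mOsm/kg

Calculated osmolality = 2·Na + glucose + BUN/2.8 + ethanol/3.7
= 2·139 + 6.8 + 7/2.8 + 276/3.7
= 278 + 6.80 + 2.50 + 74.59
= 361.89 mOsm/kg ≈ 361.9 mOsm/kg
Osmolar gap = measured − calculated = 367 − 361.9 = 5.1 mOsm/kg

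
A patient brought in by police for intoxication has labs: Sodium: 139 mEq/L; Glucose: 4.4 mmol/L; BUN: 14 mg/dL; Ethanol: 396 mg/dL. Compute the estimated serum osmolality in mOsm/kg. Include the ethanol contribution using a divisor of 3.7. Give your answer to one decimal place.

Calculated osmolality = 2·Na + glucose + BUN/2.8 + ethanol/3.7
= 2·139 + 4.4 + 14/2.8 + 396/3.7
= 278 + 4.40 + 5 + 107.03
= 394.43 mOsm/kg

394.4 mOsm/kg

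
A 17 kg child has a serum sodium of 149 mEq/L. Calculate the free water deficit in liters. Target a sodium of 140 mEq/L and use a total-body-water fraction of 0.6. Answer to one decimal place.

TBW = 0.6 · 17 = 10.2 L
Free water deficit = TBW · (Na/140 − 1)
= 10.2 · (149/140 − 1)
= 10.2 · 0.0643
= 0.66 L

0.7 L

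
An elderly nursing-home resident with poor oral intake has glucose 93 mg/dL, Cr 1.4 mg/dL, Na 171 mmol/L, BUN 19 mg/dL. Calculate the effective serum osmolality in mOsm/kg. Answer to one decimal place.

347.2 mOsm/kg

Effective osmolality excludes urea (freely permeant across cell membranes):
2·Na + glucose/18
= 2·171 + 93/18
= 342 + 5.17
= 347.17 mOsm/kg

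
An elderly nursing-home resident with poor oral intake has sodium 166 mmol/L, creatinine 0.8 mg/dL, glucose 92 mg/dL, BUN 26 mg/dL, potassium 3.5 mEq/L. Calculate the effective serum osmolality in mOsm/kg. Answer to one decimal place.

337.1 mOsm/kg

Effective osmolality excludes urea (freely permeant across cell membranes):
2·Na + glucose/18
= 2·166 + 92/18
= 332 + 5.11
= 337.11 mOsm/kg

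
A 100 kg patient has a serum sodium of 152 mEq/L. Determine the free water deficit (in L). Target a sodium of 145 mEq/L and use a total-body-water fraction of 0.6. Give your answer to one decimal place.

TBW = 0.6 · 100 = 60 L
Free water deficit = TBW · (Na/145 − 1)
= 60 · (152/145 − 1)
= 60 · 0.0483
= 2.9 L

2.9 L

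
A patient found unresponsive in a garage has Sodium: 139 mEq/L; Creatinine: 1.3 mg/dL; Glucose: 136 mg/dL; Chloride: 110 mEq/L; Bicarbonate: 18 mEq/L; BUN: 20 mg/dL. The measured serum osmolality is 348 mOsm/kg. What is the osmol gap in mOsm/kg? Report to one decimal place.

55.3 mOsm/kg

Calculated osmolality = 2·Na + glucose/18 + BUN/2.8
= 2·139 + 136/18 + 20/2.8
= 278 + 7.56 + 7.14
= 292.7 mOsm/kg ≈ 292.7 mOsm/kg
Osmolar gap = measured − calculated = 348 − 292.7 = 55.3 mOsm/kg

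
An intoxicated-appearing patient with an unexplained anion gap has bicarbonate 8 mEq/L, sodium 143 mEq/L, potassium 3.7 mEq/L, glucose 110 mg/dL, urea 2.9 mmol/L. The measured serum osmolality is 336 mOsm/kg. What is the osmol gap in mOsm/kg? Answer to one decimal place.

41.0 mOsm/kg

Calculated osmolality = 2·Na + glucose/18 + urea
= 2·143 + 110/18 + 2.9
= 286 + 6.11 + 2.90
= 295.01 mOsm/kg ≈ 295.0 mOsm/kg
Osmolar gap = measured − calculated = 336 − 295.0 = 41.0 mOsm/kg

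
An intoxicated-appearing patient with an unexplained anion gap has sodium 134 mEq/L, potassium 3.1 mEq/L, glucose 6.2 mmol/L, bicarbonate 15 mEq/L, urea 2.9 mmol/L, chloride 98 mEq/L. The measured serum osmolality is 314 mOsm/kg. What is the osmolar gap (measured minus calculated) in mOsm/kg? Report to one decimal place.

Calculated osmolality = 2·Na + glucose + urea
= 2·134 + 6.2 + 2.9
= 268 + 6.20 + 2.90
= 277.1 mOsm/kg ≈ 277.1 mOsm/kg
Osmolar gap = measured − calculated = 314 − 277.1 = 36.9 mOsm/kg

36.9 mOsm/kg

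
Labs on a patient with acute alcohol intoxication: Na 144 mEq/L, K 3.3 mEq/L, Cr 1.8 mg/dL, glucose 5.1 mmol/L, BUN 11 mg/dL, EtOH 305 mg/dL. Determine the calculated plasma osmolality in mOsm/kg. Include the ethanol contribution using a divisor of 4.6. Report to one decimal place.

Calculated osmolality = 2·Na + glucose + BUN/2.8 + ethanol/4.6
= 2·144 + 5.1 + 11/2.8 + 305/4.6
= 288 + 5.10 + 3.93 + 66.30
= 363.33 mOsm/kg

363.3 mOsm/kg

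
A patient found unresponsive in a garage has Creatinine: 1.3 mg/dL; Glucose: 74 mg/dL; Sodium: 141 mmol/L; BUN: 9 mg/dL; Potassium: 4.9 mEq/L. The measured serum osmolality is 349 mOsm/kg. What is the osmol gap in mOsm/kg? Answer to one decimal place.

Calculated osmolality = 2·Na + glucose/18 + BUN/2.8
= 2·141 + 74/18 + 9/2.8
= 282 + 4.11 + 3.21
= 289.32 mOsm/kg ≈ 289.3 mOsm/kg
Osmolar gap = measured − calculated = 349 − 289.3 = 59.7 mOsm/kg

59.7 mOsm/kg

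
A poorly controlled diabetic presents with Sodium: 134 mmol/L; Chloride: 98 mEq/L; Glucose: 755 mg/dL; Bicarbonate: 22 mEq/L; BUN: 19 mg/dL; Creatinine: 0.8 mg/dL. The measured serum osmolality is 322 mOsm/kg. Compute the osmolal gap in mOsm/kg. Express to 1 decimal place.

5.3 mOsm/kg

Calculated osmolality = 2·Na + glucose/18 + BUN/2.8
= 2·134 + 755/18 + 19/2.8
= 268 + 41.94 + 6.79
= 316.73 mOsm/kg ≈ 316.7 mOsm/kg
Osmolar gap = measured − calculated = 322 − 316.7 = 5.3 mOsm/kg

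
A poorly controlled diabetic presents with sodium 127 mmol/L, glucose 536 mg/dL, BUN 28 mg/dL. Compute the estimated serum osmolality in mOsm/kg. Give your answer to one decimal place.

293.8 mOsm/kg

Calculated osmolality = 2·Na + glucose/18 + BUN/2.8
= 2·127 + 536/18 + 28/2.8
= 254 + 29.78 + 10
= 293.78 mOsm/kg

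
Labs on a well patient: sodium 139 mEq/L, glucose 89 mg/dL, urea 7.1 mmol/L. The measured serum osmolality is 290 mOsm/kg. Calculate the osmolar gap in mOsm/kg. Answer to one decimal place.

Calculated osmolality = 2·Na + glucose/18 + urea
= 2·139 + 89/18 + 7.1
= 278 + 4.94 + 7.10
= 290.04 mOsm/kg ≈ 290.0 mOsm/kg
Osmolar gap = measured − calculated = 290 − 290.0 = 0.0 mOsm/kg

0.0 mOsm/kg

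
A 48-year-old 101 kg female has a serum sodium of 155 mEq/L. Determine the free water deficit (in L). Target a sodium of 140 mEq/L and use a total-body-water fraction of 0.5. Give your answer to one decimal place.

TBW = 0.5 · 101 = 50.5 L
Free water deficit = TBW · (Na/140 − 1)
= 50.5 · (155/140 − 1)
= 50.5 · 0.1071
= 5.41 L

5.4 L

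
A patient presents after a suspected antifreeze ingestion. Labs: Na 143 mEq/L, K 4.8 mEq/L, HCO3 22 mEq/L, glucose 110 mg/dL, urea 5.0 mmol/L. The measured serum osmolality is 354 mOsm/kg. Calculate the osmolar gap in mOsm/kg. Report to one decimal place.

56.9 mOsm/kg

Calculated osmolality = 2·Na + glucose/18 + urea
= 2·143 + 110/18 + 5
= 286 + 6.11 + 5
= 297.11 mOsm/kg ≈ 297.1 mOsm/kg
Osmolar gap = measured − calculated = 354 − 297.1 = 56.9 mOsm/kg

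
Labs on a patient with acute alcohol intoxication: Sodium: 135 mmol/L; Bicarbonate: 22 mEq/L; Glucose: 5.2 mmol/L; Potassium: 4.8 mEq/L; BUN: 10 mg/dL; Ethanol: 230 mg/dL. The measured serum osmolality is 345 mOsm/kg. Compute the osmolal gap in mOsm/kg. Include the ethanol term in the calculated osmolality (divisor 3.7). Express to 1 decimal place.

4.1 mOsm/kg

Calculated osmolality = 2·Na + glucose + BUN/2.8 + ethanol/3.7
= 2·135 + 5.2 + 10/2.8 + 230/3.7
= 270 + 5.20 + 3.57 + 62.16
= 340.93 mOsm/kg ≈ 340.9 mOsm/kg
Osmolar gap = measured − calculated = 345 − 340.9 = 4.1 mOsm/kg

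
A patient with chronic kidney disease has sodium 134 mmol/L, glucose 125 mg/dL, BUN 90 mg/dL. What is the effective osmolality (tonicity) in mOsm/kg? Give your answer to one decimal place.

274.9 mOsm/kg

Effective osmolality excludes urea (freely permeant across cell membranes):
2·Na + glucose/18
= 2·134 + 125/18
= 268 + 6.94
= 274.94 mOsm/kg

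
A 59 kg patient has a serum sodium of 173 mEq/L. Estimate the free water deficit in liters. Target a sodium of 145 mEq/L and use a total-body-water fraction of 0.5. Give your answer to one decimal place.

TBW = 0.5 · 59 = 29.5 L
Free water deficit = TBW · (Na/145 − 1)
= 29.5 · (173/145 − 1)
= 29.5 · 0.1931
= 5.7 L

5.7 L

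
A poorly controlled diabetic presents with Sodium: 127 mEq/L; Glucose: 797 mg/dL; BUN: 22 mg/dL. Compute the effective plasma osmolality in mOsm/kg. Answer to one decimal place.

298.3 mOsm/kg

Effective osmolality excludes urea (freely permeant across cell membranes):
2·Na + glucose/18
= 2·127 + 797/18
= 254 + 44.28
= 298.28 mOsm/kg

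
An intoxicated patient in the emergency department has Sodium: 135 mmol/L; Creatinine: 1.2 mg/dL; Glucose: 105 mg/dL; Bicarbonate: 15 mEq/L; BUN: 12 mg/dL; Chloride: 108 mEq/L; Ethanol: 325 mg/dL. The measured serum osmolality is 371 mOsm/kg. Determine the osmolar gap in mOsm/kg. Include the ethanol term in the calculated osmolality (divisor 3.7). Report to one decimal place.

Calculated osmolality = 2·Na + glucose/18 + BUN/2.8 + ethanol/3.7
= 2·135 + 105/18 + 12/2.8 + 325/3.7
= 270 + 5.83 + 4.29 + 87.84
= 367.96 mOsm/kg ≈ 368.0 mOsm/kg
Osmolar gap = measured − calculated = 371 − 368.0 = 3.0 mOsm/kg

3.0 mOsm/kg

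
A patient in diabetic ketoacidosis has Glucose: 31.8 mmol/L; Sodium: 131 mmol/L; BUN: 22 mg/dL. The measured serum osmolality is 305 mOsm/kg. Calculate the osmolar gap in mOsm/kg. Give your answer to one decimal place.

3.3 mOsm/kg

Calculated osmolality = 2·Na + glucose + BUN/2.8
= 2·131 + 31.8 + 22/2.8
= 262 + 31.80 + 7.86
= 301.66 mOsm/kg ≈ 301.7 mOsm/kg
Osmolar gap = measured − calculated = 305 − 301.7 = 3.3 mOsm/kg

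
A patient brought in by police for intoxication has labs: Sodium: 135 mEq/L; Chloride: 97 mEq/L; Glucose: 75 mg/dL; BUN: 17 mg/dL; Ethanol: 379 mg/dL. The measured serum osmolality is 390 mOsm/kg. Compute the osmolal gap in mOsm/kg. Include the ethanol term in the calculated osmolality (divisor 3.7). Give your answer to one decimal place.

Calculated osmolality = 2·Na + glucose/18 + BUN/2.8 + ethanol/3.7
= 2·135 + 75/18 + 17/2.8 + 379/3.7
= 270 + 4.17 + 6.07 + 102.43
= 382.67 mOsm/kg ≈ 382.7 mOsm/kg
Osmolar gap = measured − calculated = 390 − 382.7 = 7.3 mOsm/kg

7.3 mOsm/kg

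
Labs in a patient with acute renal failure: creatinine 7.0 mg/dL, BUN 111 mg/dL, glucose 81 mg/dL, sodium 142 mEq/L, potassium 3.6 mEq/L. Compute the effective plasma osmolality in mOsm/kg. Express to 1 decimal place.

Effective osmolality excludes urea (freely permeant across cell membranes):
2·Na + glucose/18
= 2·142 + 81/18
= 284 + 4.5
= 288.5 mOsm/kg

288.5 mOsm/kg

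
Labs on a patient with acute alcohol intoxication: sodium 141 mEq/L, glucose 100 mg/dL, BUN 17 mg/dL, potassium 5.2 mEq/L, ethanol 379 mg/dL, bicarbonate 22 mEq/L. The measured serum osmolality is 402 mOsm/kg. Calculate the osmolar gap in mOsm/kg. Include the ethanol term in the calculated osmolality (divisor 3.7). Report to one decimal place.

5.9 mOsm/kg

Calculated osmolality = 2·Na + glucose/18 + BUN/2.8 + ethanol/3.7
= 2·141 + 100/18 + 17/2.8 + 379/3.7
= 282 + 5.56 + 6.07 + 102.43
= 396.06 mOsm/kg ≈ 396.1 mOsm/kg
Osmolar gap = measured − calculated = 402 − 396.1 = 5.9 mOsm/kg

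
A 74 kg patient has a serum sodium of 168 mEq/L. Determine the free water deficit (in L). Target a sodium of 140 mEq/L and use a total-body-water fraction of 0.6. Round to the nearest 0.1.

8.9 L

TBW = 0.6 · 74 = 44.4 L
Free water deficit = TBW · (Na/140 − 1)
= 44.4 · (168/140 − 1)
= 44.4 · 0.2
= 8.88 L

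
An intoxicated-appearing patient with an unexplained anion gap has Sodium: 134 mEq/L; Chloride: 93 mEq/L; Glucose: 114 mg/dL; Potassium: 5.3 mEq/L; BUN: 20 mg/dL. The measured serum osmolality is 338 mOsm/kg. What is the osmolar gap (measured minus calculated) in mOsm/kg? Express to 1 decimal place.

Calculated osmolality = 2·Na + glucose/18 + BUN/2.8
= 2·134 + 114/18 + 20/2.8
= 268 + 6.33 + 7.14
= 281.47 mOsm/kg ≈ 281.5 mOsm/kg
Osmolar gap = measured − calculated = 338 − 281.5 = 56.5 mOsm/kg

56.5 mOsm/kg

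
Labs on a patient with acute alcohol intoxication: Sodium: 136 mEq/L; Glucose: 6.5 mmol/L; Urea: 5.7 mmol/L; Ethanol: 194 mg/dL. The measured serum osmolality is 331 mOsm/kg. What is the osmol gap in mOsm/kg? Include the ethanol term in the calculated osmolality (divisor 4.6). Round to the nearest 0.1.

Calculated osmolality = 2·Na + glucose + urea + ethanol/4.6
= 2·136 + 6.5 + 5.7 + 194/4.6
= 272 + 6.50 + 5.70 + 42.17
= 326.37 mOsm/kg ≈ 326.4 mOsm/kg
Osmolar gap = measured − calculated = 331 − 326.4 = 4.6 mOsm/kg

4.6 mOsm/kg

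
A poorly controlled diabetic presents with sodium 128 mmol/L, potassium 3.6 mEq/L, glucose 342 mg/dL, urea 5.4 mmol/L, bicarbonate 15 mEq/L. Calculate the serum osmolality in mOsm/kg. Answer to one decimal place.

280.4 mOsm/kg

Calculated osmolality = 2·Na + glucose/18 + urea
= 2·128 + 342/18 + 5.4
= 256 + 19 + 5.40
= 280.4 mOsm/kg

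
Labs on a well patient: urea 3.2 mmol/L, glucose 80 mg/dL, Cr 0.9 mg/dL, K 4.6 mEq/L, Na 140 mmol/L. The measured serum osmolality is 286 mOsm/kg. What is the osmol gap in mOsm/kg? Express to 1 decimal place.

Calculated osmolality = 2·Na + glucose/18 + urea
= 2·140 + 80/18 + 3.2
= 280 + 4.44 + 3.20
= 287.64 mOsm/kg ≈ 287.6 mOsm/kg
Osmolar gap = measured − calculated = 286 − 287.6 = -1.6 mOsm/kg

-1.6 mOsm/kg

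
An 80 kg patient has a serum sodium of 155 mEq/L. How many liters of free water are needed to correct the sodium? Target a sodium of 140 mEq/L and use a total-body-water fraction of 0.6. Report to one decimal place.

5.1 L

TBW = 0.6 · 80 = 48 L
Free water deficit = TBW · (Na/140 − 1)
= 48 · (155/140 − 1)
= 48 · 0.1071
= 5.14 L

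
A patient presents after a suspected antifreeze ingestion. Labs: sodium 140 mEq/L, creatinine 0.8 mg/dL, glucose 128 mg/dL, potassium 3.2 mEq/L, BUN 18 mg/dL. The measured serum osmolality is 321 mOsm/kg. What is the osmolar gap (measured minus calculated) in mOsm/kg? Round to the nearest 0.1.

Calculated osmolality = 2·Na + glucose/18 + BUN/2.8
= 2·140 + 128/18 + 18/2.8
= 280 + 7.11 + 6.43
= 293.54 mOsm/kg ≈ 293.5 mOsm/kg
Osmolar gap = measured − calculated = 321 − 293.5 = 27.5 mOsm/kg

27.5 mOsm/kg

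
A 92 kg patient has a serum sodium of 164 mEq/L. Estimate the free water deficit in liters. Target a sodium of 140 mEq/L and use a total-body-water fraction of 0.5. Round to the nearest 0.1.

TBW = 0.5 · 92 = 46 L
Free water deficit = TBW · (Na/140 − 1)
= 46 · (164/140 − 1)
= 46 · 0.1714
= 7.88 L

7.9 L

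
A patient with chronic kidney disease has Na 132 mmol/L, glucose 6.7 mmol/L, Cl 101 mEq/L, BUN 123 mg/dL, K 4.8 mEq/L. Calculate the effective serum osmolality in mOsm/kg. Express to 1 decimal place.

270.7 mOsm/kg

Effective osmolality excludes urea (freely permeant across cell membranes):
2·Na + glucose
= 2·132 + 6.7
= 264 + 6.7
= 270.7 mOsm/kg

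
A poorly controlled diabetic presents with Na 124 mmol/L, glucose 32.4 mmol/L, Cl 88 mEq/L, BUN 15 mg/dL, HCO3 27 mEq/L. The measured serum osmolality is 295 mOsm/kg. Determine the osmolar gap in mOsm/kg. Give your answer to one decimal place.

9.2 mOsm/kg

Calculated osmolality = 2·Na + glucose + BUN/2.8
= 2·124 + 32.4 + 15/2.8
= 248 + 32.40 + 5.36
= 285.76 mOsm/kg ≈ 285.8 mOsm/kg
Osmolar gap = measured − calculated = 295 − 285.8 = 9.2 mOsm/kg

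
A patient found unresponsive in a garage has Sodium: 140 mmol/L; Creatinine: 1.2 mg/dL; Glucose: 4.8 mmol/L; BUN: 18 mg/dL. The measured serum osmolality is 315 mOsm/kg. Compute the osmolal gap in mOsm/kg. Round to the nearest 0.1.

Calculated osmolality = 2·Na + glucose + BUN/2.8
= 2·140 + 4.8 + 18/2.8
= 280 + 4.80 + 6.43
= 291.23 mOsm/kg ≈ 291.2 mOsm/kg
Osmolar gap = measured − calculated = 315 − 291.2 = 23.8 mOsm/kg

23.8 mOsm/kg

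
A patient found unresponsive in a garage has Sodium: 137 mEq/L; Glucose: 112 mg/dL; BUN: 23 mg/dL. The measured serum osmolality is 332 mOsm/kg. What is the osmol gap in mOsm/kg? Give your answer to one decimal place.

Calculated osmolality = 2·Na + glucose/18 + BUN/2.8
= 2·137 + 112/18 + 23/2.8
= 274 + 6.22 + 8.21
= 288.43 mOsm/kg ≈ 288.4 mOsm/kg
Osmolar gap = measured − calculated = 332 − 288.4 = 43.6 mOsm/kg

43.6 mOsm/kg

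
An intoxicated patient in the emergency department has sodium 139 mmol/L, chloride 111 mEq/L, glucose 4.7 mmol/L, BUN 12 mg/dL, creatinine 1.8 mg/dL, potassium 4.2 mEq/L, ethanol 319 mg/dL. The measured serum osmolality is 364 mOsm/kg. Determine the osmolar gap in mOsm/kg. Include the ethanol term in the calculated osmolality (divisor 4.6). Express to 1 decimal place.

Calculated osmolality = 2·Na + glucose + BUN/2.8 + ethanol/4.6
= 2·139 + 4.7 + 12/2.8 + 319/4.6
= 278 + 4.70 + 4.29 + 69.35
= 356.34 mOsm/kg ≈ 356.3 mOsm/kg
Osmolar gap = measured − calculated = 364 − 356.3 = 7.7 mOsm/kg

7.7 mOsm/kg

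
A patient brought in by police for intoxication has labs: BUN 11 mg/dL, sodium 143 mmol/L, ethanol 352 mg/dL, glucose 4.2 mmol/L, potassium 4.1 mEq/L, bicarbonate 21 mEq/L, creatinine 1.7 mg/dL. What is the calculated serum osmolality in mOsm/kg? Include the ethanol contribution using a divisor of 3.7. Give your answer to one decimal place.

389.3 mOsm/kg

Calculated osmolality = 2·Na + glucose + BUN/2.8 + ethanol/3.7
= 2·143 + 4.2 + 11/2.8 + 352/3.7
= 286 + 4.20 + 3.93 + 95.14
= 389.27 mOsm/kg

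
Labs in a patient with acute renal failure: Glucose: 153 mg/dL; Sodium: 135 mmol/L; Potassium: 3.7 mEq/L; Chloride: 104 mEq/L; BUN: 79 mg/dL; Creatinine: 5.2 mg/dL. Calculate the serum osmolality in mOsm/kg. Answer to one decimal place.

306.7 mOsm/kg

Calculated osmolality = 2·Na + glucose/18 + BUN/2.8
= 2·135 + 153/18 + 79/2.8
= 270 + 8.50 + 28.21
= 306.71 mOsm/kg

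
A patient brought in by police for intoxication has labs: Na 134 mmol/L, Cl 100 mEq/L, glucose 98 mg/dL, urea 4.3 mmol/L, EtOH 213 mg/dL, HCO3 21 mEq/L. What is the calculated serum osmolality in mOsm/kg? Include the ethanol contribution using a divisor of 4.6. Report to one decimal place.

324.0 mOsm/kg

Calculated osmolality = 2·Na + glucose/18 + urea + ethanol/4.6
= 2·134 + 98/18 + 4.3 + 213/4.6
= 268 + 5.44 + 4.30 + 46.30
= 324.04 mOsm/kg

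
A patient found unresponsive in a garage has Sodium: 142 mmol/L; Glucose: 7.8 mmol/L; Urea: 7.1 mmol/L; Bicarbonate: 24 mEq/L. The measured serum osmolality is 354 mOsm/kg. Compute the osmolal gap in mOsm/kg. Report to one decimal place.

55.1 mOsm/kg

Calculated osmolality = 2·Na + glucose + urea
= 2·142 + 7.8 + 7.1
= 284 + 7.80 + 7.10
= 298.9 mOsm/kg ≈ 298.9 mOsm/kg
Osmolar gap = measured − calculated = 354 − 298.9 = 55.1 mOsm/kg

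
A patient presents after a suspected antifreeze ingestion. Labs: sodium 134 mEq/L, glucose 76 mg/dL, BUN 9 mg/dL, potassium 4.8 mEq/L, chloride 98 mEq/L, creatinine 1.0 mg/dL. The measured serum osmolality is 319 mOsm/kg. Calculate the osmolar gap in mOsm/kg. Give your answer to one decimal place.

43.6 mOsm/kg

Calculated osmolality = 2·Na + glucose/18 + BUN/2.8
= 2·134 + 76/18 + 9/2.8
= 268 + 4.22 + 3.21
= 275.43 mOsm/kg ≈ 275.4 mOsm/kg
Osmolar gap = measured − calculated = 319 − 275.4 = 43.6 mOsm/kg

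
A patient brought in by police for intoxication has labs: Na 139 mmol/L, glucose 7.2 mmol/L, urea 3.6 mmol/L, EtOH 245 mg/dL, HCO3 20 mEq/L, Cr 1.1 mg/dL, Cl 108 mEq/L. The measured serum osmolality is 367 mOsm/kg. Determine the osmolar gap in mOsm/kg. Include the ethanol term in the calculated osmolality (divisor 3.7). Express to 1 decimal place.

12.0 mOsm/kg

Calculated osmolality = 2·Na + glucose + urea + ethanol/3.7
= 2·139 + 7.2 + 3.6 + 245/3.7
= 278 + 7.20 + 3.60 + 66.22
= 355.02 mOsm/kg ≈ 355.0 mOsm/kg
Osmolar gap = measured − calculated = 367 − 355.0 = 12.0 mOsm/kg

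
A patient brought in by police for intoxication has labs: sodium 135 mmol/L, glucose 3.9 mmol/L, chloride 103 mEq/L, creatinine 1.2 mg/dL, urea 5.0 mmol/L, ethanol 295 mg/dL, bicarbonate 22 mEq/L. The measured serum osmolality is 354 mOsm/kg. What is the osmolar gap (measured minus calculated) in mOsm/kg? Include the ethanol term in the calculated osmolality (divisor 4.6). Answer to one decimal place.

Calculated osmolality = 2·Na + glucose + urea + ethanol/4.6
= 2·135 + 3.9 + 5 + 295/4.6
= 270 + 3.90 + 5 + 64.13
= 343.03 mOsm/kg ≈ 343.0 mOsm/kg
Osmolar gap = measured − calculated = 354 − 343.0 = 11.0 mOsm/kg

11.0 mOsm/kg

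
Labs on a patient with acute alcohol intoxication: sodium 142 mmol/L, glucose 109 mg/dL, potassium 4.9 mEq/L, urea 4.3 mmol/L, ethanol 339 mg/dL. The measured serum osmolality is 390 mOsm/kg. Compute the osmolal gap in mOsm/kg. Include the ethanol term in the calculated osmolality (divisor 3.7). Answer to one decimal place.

Calculated osmolality = 2·Na + glucose/18 + urea + ethanol/3.7
= 2·142 + 109/18 + 4.3 + 339/3.7
= 284 + 6.06 + 4.30 + 91.62
= 385.98 mOsm/kg ≈ 386.0 mOsm/kg
Osmolar gap = measured − calculated = 390 − 386.0 = 4.0 mOsm/kg

4.0 mOsm/kg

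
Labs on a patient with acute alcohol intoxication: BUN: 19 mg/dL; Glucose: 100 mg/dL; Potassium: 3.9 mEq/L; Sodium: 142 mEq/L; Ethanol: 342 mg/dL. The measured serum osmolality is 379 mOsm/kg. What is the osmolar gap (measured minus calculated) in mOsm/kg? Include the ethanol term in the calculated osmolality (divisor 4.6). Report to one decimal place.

Calculated osmolality = 2·Na + glucose/18 + BUN/2.8 + ethanol/4.6
= 2·142 + 100/18 + 19/2.8 + 342/4.6
= 284 + 5.56 + 6.79 + 74.35
= 370.7 mOsm/kg ≈ 370.7 mOsm/kg
Osmolar gap = measured − calculated = 379 − 370.7 = 8.3 mOsm/kg

8.3 mOsm/kg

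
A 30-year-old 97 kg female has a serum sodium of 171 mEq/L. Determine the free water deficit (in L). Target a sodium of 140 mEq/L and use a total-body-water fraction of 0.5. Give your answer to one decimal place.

TBW = 0.5 · 97 = 48.5 L
Free water deficit = TBW · (Na/140 − 1)
= 48.5 · (171/140 − 1)
= 48.5 · 0.2214
= 10.74 L

10.7 L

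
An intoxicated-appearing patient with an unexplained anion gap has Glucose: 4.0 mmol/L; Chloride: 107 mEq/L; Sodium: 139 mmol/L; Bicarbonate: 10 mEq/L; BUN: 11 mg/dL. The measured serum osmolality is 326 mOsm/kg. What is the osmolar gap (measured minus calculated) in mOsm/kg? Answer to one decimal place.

40.1 mOsm/kg

Calculated osmolality = 2·Na + glucose + BUN/2.8
= 2·139 + 4 + 11/2.8
= 278 + 4 + 3.93
= 285.93 mOsm/kg ≈ 285.9 mOsm/kg
Osmolar gap = measured − calculated = 326 − 285.9 = 40.1 mOsm/kg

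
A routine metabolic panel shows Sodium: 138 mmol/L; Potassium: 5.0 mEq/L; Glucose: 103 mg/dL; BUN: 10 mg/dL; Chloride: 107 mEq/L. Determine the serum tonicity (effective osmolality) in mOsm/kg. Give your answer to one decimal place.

281.7 mOsm/kg

Effective osmolality excludes urea (freely permeant across cell membranes):
2·Na + glucose/18
= 2·138 + 103/18
= 276 + 5.72
= 281.72 mOsm/kg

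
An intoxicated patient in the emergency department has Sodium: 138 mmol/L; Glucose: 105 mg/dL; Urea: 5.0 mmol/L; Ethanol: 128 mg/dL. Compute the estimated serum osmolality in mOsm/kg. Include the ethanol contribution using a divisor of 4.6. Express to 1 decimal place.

Calculated osmolality = 2·Na + glucose/18 + urea + ethanol/4.6
= 2·138 + 105/18 + 5 + 128/4.6
= 276 + 5.83 + 5 + 27.83
= 314.66 mOsm/kg

314.7 mOsm/kg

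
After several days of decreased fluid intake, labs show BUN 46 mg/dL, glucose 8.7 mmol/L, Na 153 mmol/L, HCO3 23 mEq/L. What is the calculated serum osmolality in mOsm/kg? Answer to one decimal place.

331.1 mOsm/kg

Calculated osmolality = 2·Na + glucose + BUN/2.8
= 2·153 + 8.7 + 46/2.8
= 306 + 8.70 + 16.43
= 331.13 mOsm/kg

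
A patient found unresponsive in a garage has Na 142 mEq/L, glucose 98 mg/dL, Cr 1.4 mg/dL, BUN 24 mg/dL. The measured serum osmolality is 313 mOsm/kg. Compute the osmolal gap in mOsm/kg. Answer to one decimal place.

Calculated osmolality = 2·Na + glucose/18 + BUN/2.8
= 2·142 + 98/18 + 24/2.8
= 284 + 5.44 + 8.57
= 298.01 mOsm/kg ≈ 298.0 mOsm/kg
Osmolar gap = measured − calculated = 313 − 298.0 = 15.0 mOsm/kg

15.0 mOsm/kg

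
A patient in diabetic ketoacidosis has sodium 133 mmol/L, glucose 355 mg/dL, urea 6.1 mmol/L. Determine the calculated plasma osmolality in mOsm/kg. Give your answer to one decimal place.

291.8 mOsm/kg

Calculated osmolality = 2·Na + glucose/18 + urea
= 2·133 + 355/18 + 6.1
= 266 + 19.72 + 6.10
= 291.82 mOsm/kg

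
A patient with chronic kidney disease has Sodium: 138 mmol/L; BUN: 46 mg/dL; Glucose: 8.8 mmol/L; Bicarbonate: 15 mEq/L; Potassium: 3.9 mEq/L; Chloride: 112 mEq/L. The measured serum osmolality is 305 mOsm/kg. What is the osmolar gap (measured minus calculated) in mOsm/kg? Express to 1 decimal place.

Calculated osmolality = 2·Na + glucose + BUN/2.8
= 2·138 + 8.8 + 46/2.8
= 276 + 8.80 + 16.43
= 301.23 mOsm/kg ≈ 301.2 mOsm/kg
Osmolar gap = measured − calculated = 305 − 301.2 = 3.8 mOsm/kg

3.8 mOsm/kg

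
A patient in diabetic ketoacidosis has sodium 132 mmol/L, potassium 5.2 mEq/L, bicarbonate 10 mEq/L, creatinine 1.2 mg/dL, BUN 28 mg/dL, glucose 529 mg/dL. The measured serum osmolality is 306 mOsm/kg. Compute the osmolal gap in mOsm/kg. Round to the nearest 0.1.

2.6 mOsm/kg

Calculated osmolality = 2·Na + glucose/18 + BUN/2.8
= 2·132 + 529/18 + 28/2.8
= 264 + 29.39 + 10
= 303.39 mOsm/kg ≈ 303.4 mOsm/kg
Osmolar gap = measured − calculated = 306 − 303.4 = 2.6 mOsm/kg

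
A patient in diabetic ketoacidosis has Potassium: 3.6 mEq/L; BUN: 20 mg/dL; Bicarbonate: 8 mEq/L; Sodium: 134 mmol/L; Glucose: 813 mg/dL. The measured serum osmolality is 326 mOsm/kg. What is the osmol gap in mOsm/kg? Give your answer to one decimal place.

5.7 mOsm/kg

Calculated osmolality = 2·Na + glucose/18 + BUN/2.8
= 2·134 + 813/18 + 20/2.8
= 268 + 45.17 + 7.14
= 320.31 mOsm/kg ≈ 320.3 mOsm/kg
Osmolar gap = measured − calculated = 326 − 320.3 = 5.7 mOsm/kg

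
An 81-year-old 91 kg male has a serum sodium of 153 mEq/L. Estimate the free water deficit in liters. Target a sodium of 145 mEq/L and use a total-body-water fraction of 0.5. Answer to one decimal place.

TBW = 0.5 · 91 = 45.5 L
Free water deficit = TBW · (Na/145 − 1)
= 45.5 · (153/145 − 1)
= 45.5 · 0.0552
= 2.51 L

2.5 L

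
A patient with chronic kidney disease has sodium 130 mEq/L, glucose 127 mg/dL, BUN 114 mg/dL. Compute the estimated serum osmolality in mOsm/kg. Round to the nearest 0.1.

307.8 mOsm/kg

Calculated osmolality = 2·Na + glucose/18 + BUN/2.8
= 2·130 + 127/18 + 114/2.8
= 260 + 7.06 + 40.71
= 307.77 mOsm/kg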